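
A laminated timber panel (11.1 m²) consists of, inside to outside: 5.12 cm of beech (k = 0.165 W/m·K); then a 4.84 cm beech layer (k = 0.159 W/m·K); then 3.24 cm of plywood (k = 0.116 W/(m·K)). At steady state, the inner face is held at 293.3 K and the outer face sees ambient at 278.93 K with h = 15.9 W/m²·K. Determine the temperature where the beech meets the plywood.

T = 284.1 K

Series thermal resistances, inner to outer:
  R_beech = L/(kA) = 0.0512/(0.165·11.1) = 0.02796 K/W
  R_beech = L/(kA) = 0.0484/(0.159·11.1) = 0.02742 K/W
  R_plywood = L/(kA) = 0.0324/(0.116·11.1) = 0.02516 K/W
  R_conv,out = 1/(hA) = 1/(15.9·11.1) = 0.005666 K/W
ΣR = 0.02796 + 0.02742 + 0.02516 + 0.005666 = 0.08621 K/W
Q = ΔT/ΣR = (293.3 K − 278.93 K)/0.08621 = 166.7 W
From the inner boundary to the beech/plywood interface, ΣR_partial = 0.05538 K/W.
T_interface = T_in − Q·ΣR_partial = 293.3 K − (166.7)(0.05538) = 284.1 K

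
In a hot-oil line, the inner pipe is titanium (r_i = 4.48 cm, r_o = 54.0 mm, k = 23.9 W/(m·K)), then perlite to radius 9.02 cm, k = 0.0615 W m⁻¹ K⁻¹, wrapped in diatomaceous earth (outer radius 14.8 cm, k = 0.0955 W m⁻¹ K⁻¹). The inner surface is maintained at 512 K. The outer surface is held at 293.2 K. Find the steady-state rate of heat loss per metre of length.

Resistance network (inner→outer):
  R'_titanium = ln(0.0540/0.0448)/(2πk) = 0.1868/(2π·23.9) = 0.001244 m·K/W
  R'_perlite = ln(0.0902/0.0540)/(2πk) = 0.5130/(2π·0.0615) = 1.328 m·K/W
  R'_diatomaceous earth = ln(0.148/0.0902)/(2πk) = 0.4952/(2π·0.0955) = 0.8252 m·K/W
ΣR = 0.001244 + 1.328 + 0.8252 = 2.154 m·K/W
Q' = ΔT/ΣR = (512 K − 293.2 K)/2.154 = 102 W/m

Q' = 102 W/m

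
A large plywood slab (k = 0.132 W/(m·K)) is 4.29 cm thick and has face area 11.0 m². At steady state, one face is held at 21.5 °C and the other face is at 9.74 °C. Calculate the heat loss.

Q = kA·ΔT/L = 0.132 × 11.0 × |21.5 °C − 9.74 °C| / 0.0429 = 398 W

Q = 398 W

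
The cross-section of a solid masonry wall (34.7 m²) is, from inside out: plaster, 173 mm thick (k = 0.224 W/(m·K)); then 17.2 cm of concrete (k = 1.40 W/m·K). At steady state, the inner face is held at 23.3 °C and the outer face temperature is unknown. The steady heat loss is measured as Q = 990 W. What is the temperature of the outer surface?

Series resistances:
  R_plaster = L/(kA) = 0.173/(0.224·34.7) = 0.02226 K/W
  R_concrete = L/(kA) = 0.172/(1.40·34.7) = 0.003541 K/W
ΣR = 0.02580 K/W
ΔT = Q·ΣR = 990 × 0.02580 = 25.54 K
Heat flows outward, so T_out = T_in − ΔT = 23.3 − 25.54 = -2.24 °C

T_out = -2.24 °C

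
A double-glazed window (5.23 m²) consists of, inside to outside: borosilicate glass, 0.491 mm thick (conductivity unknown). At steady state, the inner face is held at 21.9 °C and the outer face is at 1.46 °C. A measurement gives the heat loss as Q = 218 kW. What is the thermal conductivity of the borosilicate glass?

k = 1.00 W/m·K

ΣR = ΔT/Q = |21.9 − 1.46|/2.18×10^5 = 9.376×10^-5 K/W
L/(kA) = 9.376×10^-5 ⇒ k = 4.91×10^-4/(9.376×10^-5·5.23) = 1.00 W/m·K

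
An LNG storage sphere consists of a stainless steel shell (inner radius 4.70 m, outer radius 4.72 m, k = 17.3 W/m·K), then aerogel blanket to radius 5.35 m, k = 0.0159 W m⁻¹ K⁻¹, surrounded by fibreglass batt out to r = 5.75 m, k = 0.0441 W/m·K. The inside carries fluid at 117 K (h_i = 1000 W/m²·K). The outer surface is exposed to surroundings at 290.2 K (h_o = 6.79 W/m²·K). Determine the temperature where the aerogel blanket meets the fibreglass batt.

T = 262.5 K

Treat each layer as a resistance in series:
  R_conv,in = 1/(4πr²h) = 1/(4π·4.70²·1000) = 3.602×10^-6 K/W
  R_stainless steel = (1/4.70 − 1/4.72)/(4πk) = 9.016×10^-4/(4π·17.3) = 4.147×10^-6 K/W
  R_aerogel blanket = (1/4.72 − 1/5.35)/(4πk) = 0.02495/(4π·0.0159) = 0.1249 K/W
  R_fibreglass batt = (1/5.35 − 1/5.75)/(4πk) = 0.01300/(4π·0.0441) = 0.02346 K/W
  R_conv,out = 1/(4πr²h) = 1/(4π·5.75²·6.79) = 3.545×10^-4 K/W
ΣR = 3.602×10^-6 + 4.147×10^-6 + 0.1249 + 0.02346 + 3.545×10^-4 = 0.1487 K/W
Q = ΔT/ΣR = (117 K − 290.2 K)/0.1487 = -1165 W
From the inner boundary to the aerogel blanket/fibreglass batt interface, ΣR_partial = 0.1249 K/W.
T_interface = T_in − Q·ΣR_partial = 117 K − (-1165)(0.1249) = 262.5 K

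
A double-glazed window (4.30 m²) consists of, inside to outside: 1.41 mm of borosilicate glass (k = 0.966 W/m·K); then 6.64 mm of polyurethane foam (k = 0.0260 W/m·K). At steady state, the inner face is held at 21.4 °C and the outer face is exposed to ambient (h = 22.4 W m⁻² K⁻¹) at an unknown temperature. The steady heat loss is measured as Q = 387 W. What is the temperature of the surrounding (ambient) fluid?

Sum the resistances:
  R_borosilicate glass = L/(kA) = 0.00141/(0.966·4.30) = 3.394×10^-4 K/W
  R_polyurethane foam = L/(kA) = 0.00664/(0.0260·4.30) = 0.05939 K/W
  R_conv,out = 1/(hA) = 1/(22.4·4.30) = 0.01038 K/W
ΣR = 0.07011 K/W
ΔT = Q·ΣR = 387 × 0.07011 = 27.13 K
Heat flows outward, so T_out = T_in − ΔT = 21.4 − 27.13 = -5.73 °C

T_out = -5.73 °C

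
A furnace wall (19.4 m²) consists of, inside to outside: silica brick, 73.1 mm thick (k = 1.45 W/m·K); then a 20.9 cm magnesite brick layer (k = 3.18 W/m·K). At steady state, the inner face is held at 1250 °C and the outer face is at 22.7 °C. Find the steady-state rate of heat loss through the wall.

Resistance network (inner→outer):
  R_silica brick = L/(kA) = 0.0731/(1.45·19.4) = 0.002599 K/W
  R_magnesite brick = L/(kA) = 0.209/(3.18·19.4) = 0.003388 K/W
ΣR = 0.002599 + 0.003388 = 0.005987 K/W
Q = ΔT/ΣR = (1250 °C − 22.7 °C)/0.005987 = 2.05×10^5 W

Q = 205 kW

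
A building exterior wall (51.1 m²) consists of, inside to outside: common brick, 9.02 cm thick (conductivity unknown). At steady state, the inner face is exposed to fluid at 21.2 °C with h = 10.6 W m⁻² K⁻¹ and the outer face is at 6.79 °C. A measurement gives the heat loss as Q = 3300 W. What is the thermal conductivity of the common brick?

ΣR = ΔT/Q = |21.2 − 6.79|/3300 = 0.004367 K/W
Known resistances:
  R_conv,in = 1/(hA) = 1/(10.6·51.1) = 0.001846 K/W
R_common brick = ΣR − ΣR_known = 0.004367 − 0.001846 = 0.002521 K/W
L/(kA) = 0.002521 ⇒ k = 0.0902/(0.002521·51.1) = 0.700 W/m·K

k = 0.700 W/m·K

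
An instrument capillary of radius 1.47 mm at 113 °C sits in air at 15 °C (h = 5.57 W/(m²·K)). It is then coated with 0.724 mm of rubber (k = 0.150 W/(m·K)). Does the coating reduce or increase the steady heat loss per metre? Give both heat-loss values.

Critical radius for a cylinder: r_cr = k/h = 0.0269 m = 2.69 cm.
Outer radius after coating: r₂ = 0.00147 + 7.24×10^-4 = 0.002194 m.
Since r₁ < r_cr and r₂ ≤ r_cr, the coating moves toward the maximum at r_cr — heat loss rises.
Bare: R = 1/(2πr₁h) = 19.44 m·K/W; Q = 98/19.44 = 5.04 W/m.
Coated: R = R_cond + R_conv = 13.45 m·K/W; Q = 98/13.45 = 7.29 W/m.

increases: 5.04 → 7.29 W/m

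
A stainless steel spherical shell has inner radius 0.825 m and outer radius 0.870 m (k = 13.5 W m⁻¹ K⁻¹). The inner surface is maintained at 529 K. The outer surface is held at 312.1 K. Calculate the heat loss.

Q = 587 kW

Q = 4πk·ΔT/(1/r₁ − 1/r₂) = 4π × 13.5 × 216.9 / (1/0.825 − 1/0.870) = 5.87×10^5 W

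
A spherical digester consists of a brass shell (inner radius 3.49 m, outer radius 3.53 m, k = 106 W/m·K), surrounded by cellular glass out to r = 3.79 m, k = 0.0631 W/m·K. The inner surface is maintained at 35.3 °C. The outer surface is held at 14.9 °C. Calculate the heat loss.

Series thermal resistances, inner to outer:
  R_brass = (1/3.49 − 1/3.53)/(4πk) = 0.003247/(4π·106) = 2.437×10^-6 K/W
  R_cellular glass = (1/3.53 − 1/3.79)/(4πk) = 0.01943/(4π·0.0631) = 0.02451 K/W
ΣR = 2.437×10^-6 + 0.02451 = 0.02451 K/W
Q = ΔT/ΣR = (35.3 °C − 14.9 °C)/0.02451 = 832 W

Q = 832 W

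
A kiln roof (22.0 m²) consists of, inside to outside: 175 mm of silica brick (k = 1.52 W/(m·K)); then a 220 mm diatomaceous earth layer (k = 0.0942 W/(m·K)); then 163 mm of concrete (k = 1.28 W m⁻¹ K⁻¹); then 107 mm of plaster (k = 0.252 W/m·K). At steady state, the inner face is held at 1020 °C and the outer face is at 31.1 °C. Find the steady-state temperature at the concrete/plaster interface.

T = 171 °C

Treat each layer as a resistance in series:
  R_silica brick = L/(kA) = 0.175/(1.52·22.0) = 0.005233 K/W
  R_diatomaceous earth = L/(kA) = 0.220/(0.0942·22.0) = 0.1062 K/W
  R_concrete = L/(kA) = 0.163/(1.28·22.0) = 0.005788 K/W
  R_plaster = L/(kA) = 0.107/(0.252·22.0) = 0.01930 K/W
ΣR = 0.005233 + 0.1062 + 0.005788 + 0.01930 = 0.1365 K/W
Q = ΔT/ΣR = (1020 °C − 31.1 °C)/0.1365 = 7245 W
From the inner boundary to the concrete/plaster interface, ΣR_partial = 0.1172 K/W.
T_interface = T_in − Q·ΣR_partial = 1020 °C − (7245)(0.1172) = 171 °C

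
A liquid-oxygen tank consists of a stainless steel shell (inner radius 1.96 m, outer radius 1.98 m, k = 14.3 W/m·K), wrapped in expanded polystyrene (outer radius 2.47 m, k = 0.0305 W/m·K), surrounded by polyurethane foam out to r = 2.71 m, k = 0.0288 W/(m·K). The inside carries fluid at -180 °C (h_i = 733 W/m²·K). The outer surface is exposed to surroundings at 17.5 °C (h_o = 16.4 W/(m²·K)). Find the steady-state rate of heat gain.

Treat each layer as a resistance in series:
  R_conv,in = 1/(4πr²h) = 1/(4π·1.96²·733) = 2.826×10^-5 K/W
  R_stainless steel = (1/1.96 − 1/1.98)/(4πk) = 0.005154/(4π·14.3) = 2.868×10^-5 K/W
  R_expanded polystyrene = (1/1.98 − 1/2.47)/(4πk) = 0.1002/(4π·0.0305) = 0.2614 K/W
  R_polyurethane foam = (1/2.47 − 1/2.71)/(4πk) = 0.03585/(4π·0.0288) = 0.09907 K/W
  R_conv,out = 1/(4πr²h) = 1/(4π·2.71²·16.4) = 6.607×10^-4 K/W
ΣR = 2.826×10^-5 + 2.868×10^-5 + 0.2614 + 0.09907 + 6.607×10^-4 = 0.3612 K/W
Q = ΔT/ΣR = (-180 °C − 17.5 °C)/0.3612 = -547 W
(Negative Q ⇒ heat flows inward; heat gain = 547 W.)

Q = 547 W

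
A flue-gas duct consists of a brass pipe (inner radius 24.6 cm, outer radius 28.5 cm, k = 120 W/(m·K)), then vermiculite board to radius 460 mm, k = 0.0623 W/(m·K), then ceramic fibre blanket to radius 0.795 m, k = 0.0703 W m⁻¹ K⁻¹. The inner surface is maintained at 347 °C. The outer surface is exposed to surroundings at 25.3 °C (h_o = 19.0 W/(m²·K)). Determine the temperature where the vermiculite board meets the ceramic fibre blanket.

Series thermal resistances, inner to outer:
  R'_brass = ln(0.285/0.246)/(2πk) = 0.1472/(2π·120) = 1.952×10^-4 m·K/W
  R'_vermiculite board = ln(0.460/0.285)/(2πk) = 0.4787/(2π·0.0623) = 1.223 m·K/W
  R'_ceramic fibre blanket = ln(0.795/0.460)/(2πk) = 0.5471/(2π·0.0703) = 1.239 m·K/W
  R'_conv,out = 1/(2πr h) = 1/(2π·0.795·19.0) = 0.01054 m·K/W
ΣR = 1.952×10^-4 + 1.223 + 1.239 + 0.01054 = 2.473 m·K/W
Q' = ΔT/ΣR = (347 °C − 25.3 °C)/2.473 = 130.1 W/m
From the inner boundary to the vermiculite board/ceramic fibre blanket interface, ΣR_partial = 1.223 m·K/W.
T_interface = T_in − Q'·ΣR_partial = 347 °C − (130.1)(1.223) = 188 °C

T = 188 °C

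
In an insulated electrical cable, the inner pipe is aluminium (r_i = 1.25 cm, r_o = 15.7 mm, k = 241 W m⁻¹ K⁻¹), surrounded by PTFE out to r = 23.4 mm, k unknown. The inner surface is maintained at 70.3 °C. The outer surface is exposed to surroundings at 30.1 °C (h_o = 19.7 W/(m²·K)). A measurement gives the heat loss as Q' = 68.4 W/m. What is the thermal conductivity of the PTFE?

ΣR = ΔT/Q' = |70.3 − 30.1|/68.4 = 0.5877 m·K/W
Known resistances:
  R'_aluminium = ln(0.0157/0.0125)/(2πk) = 0.2279/(2π·241) = 1.505×10^-4 m·K/W
  R'_conv,out = 1/(2πr h) = 1/(2π·0.0234·19.7) = 0.3453 m·K/W
R_PTFE = ΣR − ΣR_known = 0.5877 − 0.3455 = 0.2422 m·K/W
ln(r₂/r₁)/(2πk) = 0.2422 ⇒ k = 0.3991/(2π·0.2422) = 0.262 W/m·K

k = 0.262 W/m·K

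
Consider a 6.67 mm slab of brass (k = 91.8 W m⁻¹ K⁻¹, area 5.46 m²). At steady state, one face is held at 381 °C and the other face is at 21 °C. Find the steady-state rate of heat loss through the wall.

Q = 27100 kW

Q = kA·ΔT/L = 91.8 × 5.46 × |381 °C − 21 °C| / 0.00667 = 2.71×10^7 W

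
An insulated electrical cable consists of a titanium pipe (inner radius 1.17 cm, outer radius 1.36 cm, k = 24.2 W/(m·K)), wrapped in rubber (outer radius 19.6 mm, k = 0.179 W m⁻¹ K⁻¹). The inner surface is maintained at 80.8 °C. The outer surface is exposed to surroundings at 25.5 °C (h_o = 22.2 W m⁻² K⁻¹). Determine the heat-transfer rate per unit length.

Q' = 79.9 W/m

Resistance network (inner→outer):
  R'_titanium = ln(0.0136/0.0117)/(2πk) = 0.1505/(2π·24.2) = 9.897×10^-4 m·K/W
  R'_rubber = ln(0.0196/0.0136)/(2πk) = 0.3655/(2π·0.179) = 0.3249 m·K/W
  R'_conv,out = 1/(2πr h) = 1/(2π·0.0196·22.2) = 0.3658 m·K/W
ΣR = 9.897×10^-4 + 0.3249 + 0.3658 = 0.6917 m·K/W
Q' = ΔT/ΣR = (80.8 °C − 25.5 °C)/0.6917 = 79.9 W/m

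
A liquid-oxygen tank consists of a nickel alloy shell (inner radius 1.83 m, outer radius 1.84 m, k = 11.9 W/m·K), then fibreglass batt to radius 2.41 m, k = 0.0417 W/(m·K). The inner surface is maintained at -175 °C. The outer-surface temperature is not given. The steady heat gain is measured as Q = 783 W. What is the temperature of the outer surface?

Sum the resistances:
  R_nickel alloy = (1/1.83 − 1/1.84)/(4πk) = 0.002970/(4π·11.9) = 1.986×10^-5 K/W
  R_fibreglass batt = (1/1.84 − 1/2.41)/(4πk) = 0.1285/(4π·0.0417) = 0.2453 K/W
ΣR = 0.2453 K/W
ΔT = Q·ΣR = 783 × 0.2453 = 192.1 K
Heat flows inward, so T_out = T_in + ΔT = -175 + 192.1 = 17.1 °C

T_out = 17.1 °C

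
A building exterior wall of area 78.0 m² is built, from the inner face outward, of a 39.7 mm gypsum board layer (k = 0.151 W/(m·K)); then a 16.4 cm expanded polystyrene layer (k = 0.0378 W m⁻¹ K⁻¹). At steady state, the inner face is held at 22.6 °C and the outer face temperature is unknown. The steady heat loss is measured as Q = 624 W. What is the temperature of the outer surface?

Sum the resistances:
  R_gypsum board = L/(kA) = 0.0397/(0.151·78.0) = 0.003371 K/W
  R_expanded polystyrene = L/(kA) = 0.164/(0.0378·78.0) = 0.05562 K/W
ΣR = 0.05899 K/W
ΔT = Q·ΣR = 624 × 0.05899 = 36.81 K
Heat flows outward, so T_out = T_in − ΔT = 22.6 − 36.81 = -14.2 °C

T_out = -14.2 °C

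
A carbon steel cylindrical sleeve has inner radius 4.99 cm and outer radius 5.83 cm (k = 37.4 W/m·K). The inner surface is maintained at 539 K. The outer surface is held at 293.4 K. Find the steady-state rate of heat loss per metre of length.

Q' = 2πk·ΔT/ln(r₂/r₁) = 2π × 37.4 × 245.6 / ln(0.0583/0.0499) = 3.71×10^5 W/m

Q' = 371 kW/m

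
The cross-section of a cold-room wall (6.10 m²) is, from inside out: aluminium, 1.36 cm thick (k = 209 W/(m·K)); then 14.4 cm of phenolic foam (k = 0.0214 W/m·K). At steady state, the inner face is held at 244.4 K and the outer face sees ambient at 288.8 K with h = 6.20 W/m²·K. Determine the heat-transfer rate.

Series thermal resistances, inner to outer:
  R_aluminium = L/(kA) = 0.0136/(209·6.10) = 1.067×10^-5 K/W
  R_phenolic foam = L/(kA) = 0.144/(0.0214·6.10) = 1.103 K/W
  R_conv,out = 1/(hA) = 1/(6.20·6.10) = 0.02644 K/W
ΣR = 1.067×10^-5 + 1.103 + 0.02644 = 1.129 K/W
Q = ΔT/ΣR = (244.4 K − 288.8 K)/1.129 = -39.3 W
(Negative Q ⇒ heat flows inward; heat gain = 39.3 W.)

Q = 39.3 W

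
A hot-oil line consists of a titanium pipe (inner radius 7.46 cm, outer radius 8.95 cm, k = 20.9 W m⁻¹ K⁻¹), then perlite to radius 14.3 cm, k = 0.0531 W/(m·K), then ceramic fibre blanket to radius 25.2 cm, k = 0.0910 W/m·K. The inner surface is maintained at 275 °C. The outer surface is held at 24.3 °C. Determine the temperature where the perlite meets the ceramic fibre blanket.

T = 128 °C

Resistance network (inner→outer):
  R'_titanium = ln(0.0895/0.0746)/(2πk) = 0.1821/(2π·20.9) = 0.001387 m·K/W
  R'_perlite = ln(0.143/0.0895)/(2πk) = 0.4686/(2π·0.0531) = 1.405 m·K/W
  R'_ceramic fibre blanket = ln(0.252/0.143)/(2πk) = 0.5666/(2π·0.0910) = 0.9909 m·K/W
ΣR = 0.001387 + 1.405 + 0.9909 = 2.397 m·K/W
Q' = ΔT/ΣR = (275 °C − 24.3 °C)/2.397 = 104.6 W/m
From the inner boundary to the perlite/ceramic fibre blanket interface, ΣR_partial = 1.406 m·K/W.
T_interface = T_in − Q'·ΣR_partial = 275 °C − (104.6)(1.406) = 128 °C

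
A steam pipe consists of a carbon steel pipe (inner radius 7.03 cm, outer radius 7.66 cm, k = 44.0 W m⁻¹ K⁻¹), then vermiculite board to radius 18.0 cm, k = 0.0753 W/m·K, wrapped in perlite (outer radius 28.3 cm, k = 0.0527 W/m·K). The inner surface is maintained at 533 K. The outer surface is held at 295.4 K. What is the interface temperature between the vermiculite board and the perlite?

T = 398 K

Series thermal resistances, inner to outer:
  R'_carbon steel = ln(0.0766/0.0703)/(2πk) = 0.08583/(2π·44.0) = 3.104×10^-4 m·K/W
  R'_vermiculite board = ln(0.180/0.0766)/(2πk) = 0.8544/(2π·0.0753) = 1.806 m·K/W
  R'_perlite = ln(0.283/0.180)/(2πk) = 0.4525/(2π·0.0527) = 1.367 m·K/W
ΣR = 3.104×10^-4 + 1.806 + 1.367 = 3.173 m·K/W
Q' = ΔT/ΣR = (533 K − 295.4 K)/3.173 = 74.88 W/m
From the inner boundary to the vermiculite board/perlite interface, ΣR_partial = 1.806 m·K/W.
T_interface = T_in − Q'·ΣR_partial = 533 K − (74.88)(1.806) = 398 K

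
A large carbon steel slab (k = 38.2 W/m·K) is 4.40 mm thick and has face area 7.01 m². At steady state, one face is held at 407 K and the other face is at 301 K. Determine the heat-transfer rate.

Q = 6.45×10^6 W

Q = kA·ΔT/L = 38.2 × 7.01 × |407 K − 301 K| / 0.00440 = 6.45×10^6 W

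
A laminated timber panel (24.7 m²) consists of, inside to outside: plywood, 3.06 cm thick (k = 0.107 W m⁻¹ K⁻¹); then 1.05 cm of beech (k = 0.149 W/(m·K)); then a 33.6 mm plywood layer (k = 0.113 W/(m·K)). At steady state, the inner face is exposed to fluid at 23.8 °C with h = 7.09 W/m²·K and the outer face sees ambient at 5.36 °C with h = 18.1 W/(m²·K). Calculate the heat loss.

Series thermal resistances, inner to outer:
  R_conv,in = 1/(hA) = 1/(7.09·24.7) = 0.005710 K/W
  R_plywood = L/(kA) = 0.0306/(0.107·24.7) = 0.01158 K/W
  R_beech = L/(kA) = 0.0105/(0.149·24.7) = 0.002853 K/W
  R_plywood = L/(kA) = 0.0336/(0.113·24.7) = 0.01204 K/W
  R_conv,out = 1/(hA) = 1/(18.1·24.7) = 0.002237 K/W
ΣR = 0.005710 + 0.01158 + 0.002853 + 0.01204 + 0.002237 = 0.03442 K/W
Q = ΔT/ΣR = (23.8 °C − 5.36 °C)/0.03442 = 536 W

Q = 536 W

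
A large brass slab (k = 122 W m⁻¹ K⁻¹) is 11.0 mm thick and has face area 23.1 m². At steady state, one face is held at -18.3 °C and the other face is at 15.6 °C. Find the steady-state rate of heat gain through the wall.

Q = 8.69×10^6 W

Q = kA·ΔT/L = 122 × 23.1 × |-18.3 °C − 15.6 °C| / 0.0110 = 8.69×10^6 W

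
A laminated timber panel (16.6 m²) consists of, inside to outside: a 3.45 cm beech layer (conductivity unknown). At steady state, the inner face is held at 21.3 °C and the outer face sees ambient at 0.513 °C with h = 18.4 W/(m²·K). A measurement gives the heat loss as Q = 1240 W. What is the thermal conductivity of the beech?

ΣR = ΔT/Q = |21.3 − 0.513|/1240 = 0.01676 K/W
Known resistances:
  R_conv,out = 1/(hA) = 1/(18.4·16.6) = 0.003274 K/W
R_beech = ΣR − ΣR_known = 0.01676 − 0.003274 = 0.01349 K/W
L/(kA) = 0.01349 ⇒ k = 0.0345/(0.01349·16.6) = 0.154 W/m·K

k = 0.154 W/m·K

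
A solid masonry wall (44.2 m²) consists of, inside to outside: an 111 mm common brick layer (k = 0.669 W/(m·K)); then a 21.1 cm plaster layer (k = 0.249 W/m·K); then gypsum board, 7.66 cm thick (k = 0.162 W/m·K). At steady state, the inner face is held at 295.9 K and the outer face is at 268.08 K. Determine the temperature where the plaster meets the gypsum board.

Resistance network (inner→outer):
  R_common brick = L/(kA) = 0.111/(0.669·44.2) = 0.003754 K/W
  R_plaster = L/(kA) = 0.211/(0.249·44.2) = 0.01917 K/W
  R_gypsum board = L/(kA) = 0.0766/(0.162·44.2) = 0.01070 K/W
ΣR = 0.003754 + 0.01917 + 0.01070 = 0.03362 K/W
Q = ΔT/ΣR = (295.9 K − 268.08 K)/0.03362 = 827.5 W
From the inner boundary to the plaster/gypsum board interface, ΣR_partial = 0.02292 K/W.
T_interface = T_in − Q·ΣR_partial = 295.9 K − (827.5)(0.02292) = 276.93 K

T = 276.93 K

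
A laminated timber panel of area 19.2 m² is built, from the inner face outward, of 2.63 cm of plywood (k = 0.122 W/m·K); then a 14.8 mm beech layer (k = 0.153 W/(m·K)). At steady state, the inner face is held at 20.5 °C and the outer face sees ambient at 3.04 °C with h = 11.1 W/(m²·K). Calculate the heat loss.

Treat each layer as a resistance in series:
  R_plywood = L/(kA) = 0.0263/(0.122·19.2) = 0.01123 K/W
  R_beech = L/(kA) = 0.0148/(0.153·19.2) = 0.005038 K/W
  R_conv,out = 1/(hA) = 1/(11.1·19.2) = 0.004692 K/W
ΣR = 0.01123 + 0.005038 + 0.004692 = 0.02096 K/W
Q = ΔT/ΣR = (20.5 °C − 3.04 °C)/0.02096 = 833 W

Q = 833 W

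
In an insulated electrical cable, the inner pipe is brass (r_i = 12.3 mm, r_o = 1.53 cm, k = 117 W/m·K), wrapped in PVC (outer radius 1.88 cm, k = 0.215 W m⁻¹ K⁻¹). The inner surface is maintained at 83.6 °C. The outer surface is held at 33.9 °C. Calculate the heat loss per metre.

Q' = 325 W/m

Series thermal resistances, inner to outer:
  R'_brass = ln(0.0153/0.0123)/(2πk) = 0.2183/(2π·117) = 2.969×10^-4 m·K/W
  R'_PVC = ln(0.0188/0.0153)/(2πk) = 0.2060/(2π·0.215) = 0.1525 m·K/W
ΣR = 2.969×10^-4 + 0.1525 = 0.1528 m·K/W
Q' = ΔT/ΣR = (83.6 °C − 33.9 °C)/0.1528 = 325 W/m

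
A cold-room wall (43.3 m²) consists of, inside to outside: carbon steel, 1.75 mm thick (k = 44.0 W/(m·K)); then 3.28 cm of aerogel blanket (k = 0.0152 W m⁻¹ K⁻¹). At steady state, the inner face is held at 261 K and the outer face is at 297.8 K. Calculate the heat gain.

Q = 738 W

Treat each layer as a resistance in series:
  R_carbon steel = L/(kA) = 0.00175/(44.0·43.3) = 9.185×10^-7 K/W
  R_aerogel blanket = L/(kA) = 0.0328/(0.0152·43.3) = 0.04984 K/W
ΣR = 9.185×10^-7 + 0.04984 = 0.04984 K/W
Q = ΔT/ΣR = (261 K − 297.8 K)/0.04984 = -738 W
(Negative Q ⇒ heat flows inward; heat gain = 738 W.)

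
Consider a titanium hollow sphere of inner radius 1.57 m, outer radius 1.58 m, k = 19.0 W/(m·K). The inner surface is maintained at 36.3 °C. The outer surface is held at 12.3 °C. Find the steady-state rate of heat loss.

Q = 4πk·ΔT/(1/r₁ − 1/r₂) = 4π × 19.0 × 24 / (1/1.57 − 1/1.58) = 1.42×10^6 W

Q = 1420 kW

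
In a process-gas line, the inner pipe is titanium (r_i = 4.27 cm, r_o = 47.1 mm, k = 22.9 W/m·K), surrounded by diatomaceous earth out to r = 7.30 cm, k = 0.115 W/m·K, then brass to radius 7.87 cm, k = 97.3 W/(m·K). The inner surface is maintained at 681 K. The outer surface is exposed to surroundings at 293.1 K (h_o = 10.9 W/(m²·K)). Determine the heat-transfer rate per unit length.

Treat each layer as a resistance in series:
  R'_titanium = ln(0.0471/0.0427)/(2πk) = 0.09807/(2π·22.9) = 6.816×10^-4 m·K/W
  R'_diatomaceous earth = ln(0.0730/0.0471)/(2πk) = 0.4382/(2π·0.115) = 0.6064 m·K/W
  R'_brass = ln(0.0787/0.0730)/(2πk) = 0.07518/(2π·97.3) = 1.230×10^-4 m·K/W
  R'_conv,out = 1/(2πr h) = 1/(2π·0.0787·10.9) = 0.1855 m·K/W
ΣR = 6.816×10^-4 + 0.6064 + 1.230×10^-4 + 0.1855 = 0.7927 m·K/W
Q' = ΔT/ΣR = (681 K − 293.1 K)/0.7927 = 489 W/m

Q' = 489 W/m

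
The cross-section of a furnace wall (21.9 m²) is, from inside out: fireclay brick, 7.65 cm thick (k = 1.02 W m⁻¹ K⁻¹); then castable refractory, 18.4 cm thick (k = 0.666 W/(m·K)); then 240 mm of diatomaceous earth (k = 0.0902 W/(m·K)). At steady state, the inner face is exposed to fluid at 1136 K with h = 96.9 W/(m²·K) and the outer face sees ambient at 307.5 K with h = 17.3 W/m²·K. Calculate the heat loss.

Q = 5890 W

Series thermal resistances, inner to outer:
  R_conv,in = 1/(hA) = 1/(96.9·21.9) = 4.712×10^-4 K/W
  R_fireclay brick = L/(kA) = 0.0765/(1.02·21.9) = 0.003425 K/W
  R_castable refractory = L/(kA) = 0.184/(0.666·21.9) = 0.01262 K/W
  R_diatomaceous earth = L/(kA) = 0.240/(0.0902·21.9) = 0.1215 K/W
  R_conv,out = 1/(hA) = 1/(17.3·21.9) = 0.002639 K/W
ΣR = 4.712×10^-4 + 0.003425 + 0.01262 + 0.1215 + 0.002639 = 0.1407 K/W
Q = ΔT/ΣR = (1136 K − 307.5 K)/0.1407 = 5890 W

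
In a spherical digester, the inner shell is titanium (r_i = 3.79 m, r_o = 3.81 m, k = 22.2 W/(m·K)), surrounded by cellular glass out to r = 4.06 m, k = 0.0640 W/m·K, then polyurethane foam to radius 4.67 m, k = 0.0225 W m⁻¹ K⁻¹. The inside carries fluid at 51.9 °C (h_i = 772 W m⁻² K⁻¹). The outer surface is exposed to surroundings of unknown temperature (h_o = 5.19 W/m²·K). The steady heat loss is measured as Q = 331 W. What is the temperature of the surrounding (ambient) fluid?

T_out = 7.35 °C

Sum the resistances:
  R_conv,in = 1/(4πr²h) = 1/(4π·3.79²·772) = 7.176×10^-6 K/W
  R_titanium = (1/3.79 − 1/3.81)/(4πk) = 0.001385/(4π·22.2) = 4.965×10^-6 K/W
  R_cellular glass = (1/3.81 − 1/4.06)/(4πk) = 0.01616/(4π·0.0640) = 0.02010 K/W
  R_polyurethane foam = (1/4.06 − 1/4.67)/(4πk) = 0.03217/(4π·0.0225) = 0.1138 K/W
  R_conv,out = 1/(4πr²h) = 1/(4π·4.67²·5.19) = 7.031×10^-4 K/W
ΣR = 0.1346 K/W
ΔT = Q·ΣR = 331 × 0.1346 = 44.55 K
Heat flows outward, so T_out = T_in − ΔT = 51.9 − 44.55 = 7.35 °C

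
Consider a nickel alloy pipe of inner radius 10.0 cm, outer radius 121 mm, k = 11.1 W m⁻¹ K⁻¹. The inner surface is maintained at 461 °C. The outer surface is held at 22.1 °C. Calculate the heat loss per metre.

Q' = 2πk·ΔT/ln(r₂/r₁) = 2π × 11.1 × 438.9 / ln(0.121/0.100) = 1.61×10^5 W/m

Q' = 161 kW/m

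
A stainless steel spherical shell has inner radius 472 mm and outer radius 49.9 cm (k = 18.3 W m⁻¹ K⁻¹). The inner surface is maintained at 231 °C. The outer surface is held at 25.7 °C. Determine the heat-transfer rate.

Q = 4.12×10^5 W

Q = 4πk·ΔT/(1/r₁ − 1/r₂) = 4π × 18.3 × 205.3 / (1/0.472 − 1/0.499) = 4.12×10^5 W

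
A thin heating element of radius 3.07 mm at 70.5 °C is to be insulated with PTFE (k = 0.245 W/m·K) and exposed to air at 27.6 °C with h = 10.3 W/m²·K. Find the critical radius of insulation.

For a cylinder, r_cr = k_ins/h = 0.245/10.3 = 0.0238 m = 2.38 cm

r_cr = 2.38 cm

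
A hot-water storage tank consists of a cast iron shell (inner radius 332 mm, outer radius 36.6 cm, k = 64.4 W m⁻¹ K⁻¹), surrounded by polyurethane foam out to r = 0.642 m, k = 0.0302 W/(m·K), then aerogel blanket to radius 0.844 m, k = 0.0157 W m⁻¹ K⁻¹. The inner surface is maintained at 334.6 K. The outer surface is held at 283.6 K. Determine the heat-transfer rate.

Q = 10.2 W

Treat each layer as a resistance in series:
  R_cast iron = (1/0.332 − 1/0.366)/(4πk) = 0.2798/(4π·64.4) = 3.458×10^-4 K/W
  R_polyurethane foam = (1/0.366 − 1/0.642)/(4πk) = 1.175/(4π·0.0302) = 3.095 K/W
  R_aerogel blanket = (1/0.642 − 1/0.844)/(4πk) = 0.3728/(4π·0.0157) = 1.890 K/W
ΣR = 3.458×10^-4 + 3.095 + 1.890 = 4.985 K/W
Q = ΔT/ΣR = (334.6 K − 283.6 K)/4.985 = 10.2 W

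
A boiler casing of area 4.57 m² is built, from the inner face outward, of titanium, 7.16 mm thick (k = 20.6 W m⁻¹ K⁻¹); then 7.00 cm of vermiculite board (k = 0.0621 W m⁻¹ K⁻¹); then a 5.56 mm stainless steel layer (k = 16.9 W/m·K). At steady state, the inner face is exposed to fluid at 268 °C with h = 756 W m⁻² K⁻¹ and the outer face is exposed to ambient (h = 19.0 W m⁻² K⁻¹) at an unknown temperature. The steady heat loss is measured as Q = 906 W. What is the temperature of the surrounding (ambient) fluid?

T_out = 33.7 °C

Series resistances:
  R_conv,in = 1/(hA) = 1/(756·4.57) = 2.894×10^-4 K/W
  R_titanium = L/(kA) = 0.00716/(20.6·4.57) = 7.606×10^-5 K/W
  R_vermiculite board = L/(kA) = 0.0700/(0.0621·4.57) = 0.2467 K/W
  R_stainless steel = L/(kA) = 0.00556/(16.9·4.57) = 7.199×10^-5 K/W
  R_conv,out = 1/(hA) = 1/(19.0·4.57) = 0.01152 K/W
ΣR = 0.2586 K/W
ΔT = Q·ΣR = 906 × 0.2586 = 234.3 K
Heat flows outward, so T_out = T_in − ΔT = 268 − 234.3 = 33.7 °C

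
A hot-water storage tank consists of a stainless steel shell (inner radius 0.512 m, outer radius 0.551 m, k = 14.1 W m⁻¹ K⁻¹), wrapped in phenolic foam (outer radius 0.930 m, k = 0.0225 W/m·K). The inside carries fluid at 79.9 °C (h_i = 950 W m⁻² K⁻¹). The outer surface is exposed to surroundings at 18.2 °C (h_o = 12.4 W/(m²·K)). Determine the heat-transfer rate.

Series thermal resistances, inner to outer:
  R_conv,in = 1/(4πr²h) = 1/(4π·0.512²·950) = 3.195×10^-4 K/W
  R_stainless steel = (1/0.512 − 1/0.551)/(4πk) = 0.1382/(4π·14.1) = 7.802×10^-4 K/W
  R_phenolic foam = (1/0.551 − 1/0.930)/(4πk) = 0.7396/(4π·0.0225) = 2.616 K/W
  R_conv,out = 1/(4πr²h) = 1/(4π·0.930²·12.4) = 0.007420 K/W
ΣR = 3.195×10^-4 + 7.802×10^-4 + 2.616 + 0.007420 = 2.625 K/W
Q = ΔT/ΣR = (79.9 °C − 18.2 °C)/2.625 = 23.5 W

Q = 23.5 W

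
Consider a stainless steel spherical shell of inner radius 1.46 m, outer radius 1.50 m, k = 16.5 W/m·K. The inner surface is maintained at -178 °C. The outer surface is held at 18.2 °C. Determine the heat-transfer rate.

Q = 4πk·ΔT/(1/r₁ − 1/r₂) = 4π × 16.5 × 196.2 / (1/1.46 − 1/1.50) = 2.23×10^6 W

Q = 2.23×10^6 W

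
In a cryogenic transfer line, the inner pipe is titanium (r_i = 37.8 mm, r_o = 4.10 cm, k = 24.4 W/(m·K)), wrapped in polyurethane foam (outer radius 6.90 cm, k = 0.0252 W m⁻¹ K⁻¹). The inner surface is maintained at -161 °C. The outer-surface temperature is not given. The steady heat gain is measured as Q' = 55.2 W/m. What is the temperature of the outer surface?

T_out = 20.5 °C

Sum the resistances:
  R'_titanium = ln(0.0410/0.0378)/(2πk) = 0.08126/(2π·24.4) = 5.301×10^-4 m·K/W
  R'_polyurethane foam = ln(0.0690/0.0410)/(2πk) = 0.5205/(2π·0.0252) = 3.288 m·K/W
ΣR = 3.288 m·K/W
ΔT = Q'·ΣR = 55.2 × 3.288 = 181.5 K
Heat flows inward, so T_out = T_in + ΔT = -161 + 181.5 = 20.5 °C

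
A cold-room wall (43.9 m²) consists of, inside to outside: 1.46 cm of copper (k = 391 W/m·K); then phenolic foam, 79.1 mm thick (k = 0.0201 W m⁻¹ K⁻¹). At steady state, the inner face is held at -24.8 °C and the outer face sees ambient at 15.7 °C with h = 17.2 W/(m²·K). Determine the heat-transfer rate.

Q = 445 W

Series thermal resistances, inner to outer:
  R_copper = L/(kA) = 0.0146/(391·43.9) = 8.506×10^-7 K/W
  R_phenolic foam = L/(kA) = 0.0791/(0.0201·43.9) = 0.08964 K/W
  R_conv,out = 1/(hA) = 1/(17.2·43.9) = 0.001324 K/W
ΣR = 8.506×10^-7 + 0.08964 + 0.001324 = 0.09096 K/W
Q = ΔT/ΣR = (-24.8 °C − 15.7 °C)/0.09096 = -445 W
(Negative Q ⇒ heat flows inward; heat gain = 445 W.)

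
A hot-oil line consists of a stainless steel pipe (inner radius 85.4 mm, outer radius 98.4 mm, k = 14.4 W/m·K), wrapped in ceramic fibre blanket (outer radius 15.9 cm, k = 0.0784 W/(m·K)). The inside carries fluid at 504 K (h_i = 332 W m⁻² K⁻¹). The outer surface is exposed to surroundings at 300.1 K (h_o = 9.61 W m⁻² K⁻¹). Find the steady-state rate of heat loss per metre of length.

Q' = 188 W/m

Resistance network (inner→outer):
  R'_conv,in = 1/(2πr h) = 1/(2π·0.0854·332) = 0.005613 m·K/W
  R'_stainless steel = ln(0.0984/0.0854)/(2πk) = 0.1417/(2π·14.4) = 0.001566 m·K/W
  R'_ceramic fibre blanket = ln(0.159/0.0984)/(2πk) = 0.4799/(2π·0.0784) = 0.9741 m·K/W
  R'_conv,out = 1/(2πr h) = 1/(2π·0.159·9.61) = 0.1042 m·K/W
ΣR = 0.005613 + 0.001566 + 0.9741 + 0.1042 = 1.085 m·K/W
Q' = ΔT/ΣR = (504 K − 300.1 K)/1.085 = 188 W/m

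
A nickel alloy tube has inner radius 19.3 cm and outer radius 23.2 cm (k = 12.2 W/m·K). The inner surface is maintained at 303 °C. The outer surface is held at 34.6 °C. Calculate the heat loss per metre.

Q' = 2πk·ΔT/ln(r₂/r₁) = 2π × 12.2 × 268.4 / ln(0.232/0.193) = 1.12×10^5 W/m

Q' = 1.12×10^5 W/m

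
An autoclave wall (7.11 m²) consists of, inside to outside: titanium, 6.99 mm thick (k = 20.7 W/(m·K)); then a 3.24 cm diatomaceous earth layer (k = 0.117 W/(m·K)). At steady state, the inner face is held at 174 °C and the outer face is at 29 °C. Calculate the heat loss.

Q = 3.72 kW

Series thermal resistances, inner to outer:
  R_titanium = L/(kA) = 0.00699/(20.7·7.11) = 4.749×10^-5 K/W
  R_diatomaceous earth = L/(kA) = 0.0324/(0.117·7.11) = 0.03895 K/W
ΣR = 4.749×10^-5 + 0.03895 = 0.03900 K/W
Q = ΔT/ΣR = (174 °C − 29 °C)/0.03900 = 3720 W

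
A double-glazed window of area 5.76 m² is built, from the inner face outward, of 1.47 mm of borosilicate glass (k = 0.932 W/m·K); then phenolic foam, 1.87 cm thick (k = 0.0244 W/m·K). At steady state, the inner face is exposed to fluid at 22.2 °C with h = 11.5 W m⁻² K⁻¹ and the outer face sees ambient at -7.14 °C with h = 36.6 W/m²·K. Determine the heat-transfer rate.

Treat each layer as a resistance in series:
  R_conv,in = 1/(hA) = 1/(11.5·5.76) = 0.01510 K/W
  R_borosilicate glass = L/(kA) = 0.00147/(0.932·5.76) = 2.738×10^-4 K/W
  R_phenolic foam = L/(kA) = 0.0187/(0.0244·5.76) = 0.1331 K/W
  R_conv,out = 1/(hA) = 1/(36.6·5.76) = 0.004743 K/W
ΣR = 0.01510 + 2.738×10^-4 + 0.1331 + 0.004743 = 0.1532 K/W
Q = ΔT/ΣR = (22.2 °C − -7.14 °C)/0.1532 = 192 W

Q = 192 W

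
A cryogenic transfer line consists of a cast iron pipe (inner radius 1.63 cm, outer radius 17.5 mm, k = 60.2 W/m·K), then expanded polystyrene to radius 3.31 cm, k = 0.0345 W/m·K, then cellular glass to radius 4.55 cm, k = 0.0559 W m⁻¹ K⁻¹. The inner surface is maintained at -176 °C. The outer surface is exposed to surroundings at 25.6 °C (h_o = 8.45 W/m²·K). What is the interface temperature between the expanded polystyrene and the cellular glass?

Series thermal resistances, inner to outer:
  R'_cast iron = ln(0.0175/0.0163)/(2πk) = 0.07104/(2π·60.2) = 1.878×10^-4 m·K/W
  R'_expanded polystyrene = ln(0.0331/0.0175)/(2πk) = 0.6373/(2π·0.0345) = 2.940 m·K/W
  R'_cellular glass = ln(0.0455/0.0331)/(2πk) = 0.3182/(2π·0.0559) = 0.9059 m·K/W
  R'_conv,out = 1/(2πr h) = 1/(2π·0.0455·8.45) = 0.4140 m·K/W
ΣR = 1.878×10^-4 + 2.940 + 0.9059 + 0.4140 = 4.260 m·K/W
Q' = ΔT/ΣR = (-176 °C − 25.6 °C)/4.260 = -47.32 W/m
From the inner boundary to the expanded polystyrene/cellular glass interface, ΣR_partial = 2.940 m·K/W.
T_interface = T_in − Q'·ΣR_partial = -176 °C − (-47.32)(2.940) = -36.9 °C

T = -36.9 °C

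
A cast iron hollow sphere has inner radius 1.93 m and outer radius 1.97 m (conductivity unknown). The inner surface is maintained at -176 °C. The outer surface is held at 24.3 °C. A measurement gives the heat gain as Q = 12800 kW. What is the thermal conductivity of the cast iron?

ΣR = ΔT/Q = |-176 − 24.3|/1.28×10^7 = 1.565×10^-5 K/W
(1/r₁−1/r₂)/(4πk) = 1.565×10^-5 ⇒ k = 0.01052/(4π·1.565×10^-5) = 53.5 W/m·K

k = 53.5 W/m·K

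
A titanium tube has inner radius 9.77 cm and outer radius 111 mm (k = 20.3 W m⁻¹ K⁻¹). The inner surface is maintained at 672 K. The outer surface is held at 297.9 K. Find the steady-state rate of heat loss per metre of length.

Q' = 3.74×10^5 W/m

Q' = 2πk·ΔT/ln(r₂/r₁) = 2π × 20.3 × 374.1 / ln(0.111/0.0977) = 3.74×10^5 W/m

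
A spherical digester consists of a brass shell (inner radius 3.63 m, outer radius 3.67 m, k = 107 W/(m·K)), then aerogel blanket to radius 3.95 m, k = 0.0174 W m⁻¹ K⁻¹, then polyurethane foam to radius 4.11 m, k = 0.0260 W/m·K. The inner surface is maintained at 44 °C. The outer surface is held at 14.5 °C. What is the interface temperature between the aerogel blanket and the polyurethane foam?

T = 22.0 °C

Treat each layer as a resistance in series:
  R_brass = (1/3.63 − 1/3.67)/(4πk) = 0.003003/(4π·107) = 2.233×10^-6 K/W
  R_aerogel blanket = (1/3.67 − 1/3.95)/(4πk) = 0.01932/(4π·0.0174) = 0.08834 K/W
  R_polyurethane foam = (1/3.95 − 1/4.11)/(4πk) = 0.009856/(4π·0.0260) = 0.03016 K/W
ΣR = 2.233×10^-6 + 0.08834 + 0.03016 = 0.1185 K/W
Q = ΔT/ΣR = (44 °C − 14.5 °C)/0.1185 = 248.9 W
From the inner boundary to the aerogel blanket/polyurethane foam interface, ΣR_partial = 0.08834 K/W.
T_interface = T_in − Q·ΣR_partial = 44 °C − (248.9)(0.08834) = 22.0 °C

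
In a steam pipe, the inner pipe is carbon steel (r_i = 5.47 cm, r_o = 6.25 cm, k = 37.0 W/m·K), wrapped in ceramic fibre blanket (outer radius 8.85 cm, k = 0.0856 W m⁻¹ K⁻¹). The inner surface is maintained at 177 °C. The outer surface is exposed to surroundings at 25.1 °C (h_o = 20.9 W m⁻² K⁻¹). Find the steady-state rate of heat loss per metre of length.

Series thermal resistances, inner to outer:
  R'_carbon steel = ln(0.0625/0.0547)/(2πk) = 0.1333/(2π·37.0) = 5.734×10^-4 m·K/W
  R'_ceramic fibre blanket = ln(0.0885/0.0625)/(2πk) = 0.3478/(2π·0.0856) = 0.6467 m·K/W
  R'_conv,out = 1/(2πr h) = 1/(2π·0.0885·20.9) = 0.08605 m·K/W
ΣR = 5.734×10^-4 + 0.6467 + 0.08605 = 0.7333 m·K/W
Q' = ΔT/ΣR = (177 °C − 25.1 °C)/0.7333 = 207 W/m

Q' = 207 W/m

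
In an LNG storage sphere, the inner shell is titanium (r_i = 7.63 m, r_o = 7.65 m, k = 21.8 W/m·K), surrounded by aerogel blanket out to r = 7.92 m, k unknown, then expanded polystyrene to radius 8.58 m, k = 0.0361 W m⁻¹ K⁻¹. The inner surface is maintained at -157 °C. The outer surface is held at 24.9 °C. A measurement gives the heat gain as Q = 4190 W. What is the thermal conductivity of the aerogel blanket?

ΣR = ΔT/Q = |-157 − 24.9|/4190 = 0.04341 K/W
Known resistances:
  R_titanium = (1/7.63 − 1/7.65)/(4πk) = 3.426×10^-4/(4π·21.8) = 1.251×10^-6 K/W
  R_expanded polystyrene = (1/7.92 − 1/8.58)/(4πk) = 0.009713/(4π·0.0361) = 0.02141 K/W
R_aerogel blanket = ΣR − ΣR_known = 0.04341 − 0.02141 = 0.02200 K/W
(1/r₁−1/r₂)/(4πk) = 0.02200 ⇒ k = 0.004456/(4π·0.02200) = 0.0161 W/m·K

k = 0.0161 W/m·K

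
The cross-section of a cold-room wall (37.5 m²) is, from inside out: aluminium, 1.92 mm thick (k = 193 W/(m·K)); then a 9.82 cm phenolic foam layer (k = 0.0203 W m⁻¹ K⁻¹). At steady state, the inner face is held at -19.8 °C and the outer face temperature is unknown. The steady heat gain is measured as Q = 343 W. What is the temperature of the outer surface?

T_out = 24.4 °C

Sum the resistances:
  R_aluminium = L/(kA) = 0.00192/(193·37.5) = 2.653×10^-7 K/W
  R_phenolic foam = L/(kA) = 0.0982/(0.0203·37.5) = 0.1290 K/W
ΣR = 0.1290 K/W
ΔT = Q·ΣR = 343 × 0.1290 = 44.25 K
Heat flows inward, so T_out = T_in + ΔT = -19.8 + 44.25 = 24.4 °C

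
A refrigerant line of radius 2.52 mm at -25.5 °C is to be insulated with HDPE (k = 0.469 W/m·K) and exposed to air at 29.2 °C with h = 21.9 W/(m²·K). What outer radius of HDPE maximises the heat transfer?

r_cr = 2.14 cm

For a cylinder, r_cr = k_ins/h = 0.469/21.9 = 0.0214 m = 2.14 cm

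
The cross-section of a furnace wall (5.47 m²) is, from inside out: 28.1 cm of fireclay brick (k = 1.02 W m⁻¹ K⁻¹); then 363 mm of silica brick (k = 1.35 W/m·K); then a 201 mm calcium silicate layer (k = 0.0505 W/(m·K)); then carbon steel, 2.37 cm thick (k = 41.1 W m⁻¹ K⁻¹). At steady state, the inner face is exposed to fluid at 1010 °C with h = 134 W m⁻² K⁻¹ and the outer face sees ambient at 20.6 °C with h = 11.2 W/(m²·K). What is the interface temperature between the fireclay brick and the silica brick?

Treat each layer as a resistance in series:
  R_conv,in = 1/(hA) = 1/(134·5.47) = 0.001364 K/W
  R_fireclay brick = L/(kA) = 0.281/(1.02·5.47) = 0.05036 K/W
  R_silica brick = L/(kA) = 0.363/(1.35·5.47) = 0.04916 K/W
  R_calcium silicate = L/(kA) = 0.201/(0.0505·5.47) = 0.7276 K/W
  R_carbon steel = L/(kA) = 0.0237/(41.1·5.47) = 1.054×10^-4 K/W
  R_conv,out = 1/(hA) = 1/(11.2·5.47) = 0.01632 K/W
ΣR = 0.001364 + 0.05036 + 0.04916 + 0.7276 + 1.054×10^-4 + 0.01632 = 0.8449 K/W
Q = ΔT/ΣR = (1010 °C − 20.6 °C)/0.8449 = 1171 W
From the inner boundary to the fireclay brick/silica brick interface, ΣR_partial = 0.05172 K/W.
T_interface = T_in − Q·ΣR_partial = 1010 °C − (1171)(0.05172) = 949 °C

T = 949 °C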